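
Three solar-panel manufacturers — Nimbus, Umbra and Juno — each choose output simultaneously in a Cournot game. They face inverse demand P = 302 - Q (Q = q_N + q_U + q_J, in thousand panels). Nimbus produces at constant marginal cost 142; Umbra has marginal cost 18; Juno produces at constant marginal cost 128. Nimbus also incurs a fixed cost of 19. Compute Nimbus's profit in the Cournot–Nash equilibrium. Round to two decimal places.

Nimbus's profit: π_N = (302 - Q)q_N - (142q_N). Setting ∂π_N/∂q_N = 0: 160 - 2q_N - (q_U + q_J) = 0.
Umbra's profit: π_U = (302 - Q)q_U - (18q_U). Setting ∂π_U/∂q_U = 0: 284 - 2q_U - (q_N + q_J) = 0.
Juno's first-order condition: 174 - 2q_J - (q_N + q_U) = 0.
Summing all 3 equations gives 618 − 4Q = 0, hence Q = 309/2.
Back-substituting: q_N = (160 − 309/2) = 11/2, q_U = (284 − 309/2) = 259/2, q_J = (174 − 309/2) = 39/2.
Price P = 302 - 309/2 = 295/2.
Nimbus's profit: (295/2 - 142)·(11/2) - 19 = 45/4.

11.25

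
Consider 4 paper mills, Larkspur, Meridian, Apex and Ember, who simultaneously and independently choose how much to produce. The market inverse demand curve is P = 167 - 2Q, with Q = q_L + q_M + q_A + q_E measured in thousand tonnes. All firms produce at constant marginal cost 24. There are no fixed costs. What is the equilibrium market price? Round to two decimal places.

A representative firm's profit is π_i = q_i(167 - 2Q) - 24q_i.
First-order condition (treating rivals' output as given): 143 - 4q_i - 2·Σ_{j≠i} q_j = 0.
With identical firms every q_j equals q_i, so Σ_{j≠i} q_j = 3q_i and 143 = 10q_i, giving q_i = 143/10.
Total output Q = 286/5, so price P = 167 - 2·(286/5) = 263/5.

52.60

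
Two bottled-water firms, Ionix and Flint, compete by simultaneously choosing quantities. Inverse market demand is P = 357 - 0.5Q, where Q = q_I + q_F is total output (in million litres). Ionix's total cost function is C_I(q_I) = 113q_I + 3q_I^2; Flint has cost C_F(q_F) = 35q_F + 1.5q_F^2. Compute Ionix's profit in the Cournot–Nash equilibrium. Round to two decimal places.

Ionix's profit: π_I = (357 - 0.5Q)q_I - (113q_I + 3q_I²). Setting ∂π_I/∂q_I = 0: 244 - 7q_I - (1/2)(q_F) = 0.
Flint's first-order condition: 322 - 4q_F - (1/2)(q_I) = 0.
Best responses: q_I = (244 - (1/2)q_F)/7, q_F = (322 - (1/2)q_I)/4.
Substituting one into the other gives q_I = 29.3694 and q_F = 76.8288.
Price P = 357 - (1/2)·106.1982 = 303.9009.
Ionix's profit: 303.9009·29.3694 - 113·29.3694 - 3·29.3694² = 3018.9595.

3018.96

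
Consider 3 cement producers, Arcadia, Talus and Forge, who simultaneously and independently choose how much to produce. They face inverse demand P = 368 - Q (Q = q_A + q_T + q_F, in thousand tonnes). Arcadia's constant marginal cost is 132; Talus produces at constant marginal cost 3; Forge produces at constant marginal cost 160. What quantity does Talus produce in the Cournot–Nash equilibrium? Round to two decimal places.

Arcadia's profit: π_A = (368 - Q)q_A - (132q_A). Setting ∂π_A/∂q_A = 0: 236 - 2q_A - (q_T + q_F) = 0.
Talus's first-order condition: 365 - 2q_T - (q_A + q_F) = 0.
Forge's first-order condition: 208 - 2q_F - (q_A + q_T) = 0.
Adding the 3 first-order conditions: 809 − 4Q = 0, so Q = 809/4.
Back-substituting: q_A = (236 − 809/4) = 135/4, q_T = (365 − 809/4) = 651/4, q_F = (208 − 809/4) = 23/4.

162.75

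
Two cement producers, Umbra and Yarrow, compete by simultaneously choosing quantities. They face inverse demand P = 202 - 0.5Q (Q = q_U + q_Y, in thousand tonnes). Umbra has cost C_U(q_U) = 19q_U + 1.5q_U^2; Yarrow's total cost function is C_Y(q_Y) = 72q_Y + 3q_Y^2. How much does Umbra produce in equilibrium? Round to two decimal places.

Umbra's profit: π_U = (202 - 0.5Q)q_U - (19q_U + (3/2)q_U²). Setting ∂π_U/∂q_U = 0: 183 - 4q_U - (1/2)(q_Y) = 0.
Yarrow's profit: π_Y = (202 - 0.5Q)q_Y - (72q_Y + 3q_Y²). Setting ∂π_Y/∂q_Y = 0: 130 - 7q_Y - (1/2)(q_U) = 0.
Best responses: q_U = (183 - (1/2)q_Y)/4, q_Y = (130 - (1/2)q_U)/7.
Substituting one into the other gives q_U = 43.8198 and q_Y = 1714/111.

43.82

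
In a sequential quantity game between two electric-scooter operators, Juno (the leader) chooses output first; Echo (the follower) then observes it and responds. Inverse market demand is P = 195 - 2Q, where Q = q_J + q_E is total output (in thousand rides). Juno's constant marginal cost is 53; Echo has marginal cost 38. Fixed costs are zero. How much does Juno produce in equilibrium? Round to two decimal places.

31.75

Solve by backward induction. Given q_J, the follower Echo maximises π_E = (195 - 2q_J - 2q_E)q_E - 38q_E.
∂π_E/∂q_E = 157 - 2q_J - 4q_E = 0 gives the reaction function q_E = (157 - 2q_J)/4.
The leader anticipates this reaction. Substituting into P = 195 - 2Q gives P = 233/2 - q_J, so π_J = (233/2 - q_J)q_J - 53q_J.
Leader FOC: 127/2 - 2q_J = 0, so q_J = 127/4.
Then q_E = (157 - 2·(127/4))/4 = 187/8.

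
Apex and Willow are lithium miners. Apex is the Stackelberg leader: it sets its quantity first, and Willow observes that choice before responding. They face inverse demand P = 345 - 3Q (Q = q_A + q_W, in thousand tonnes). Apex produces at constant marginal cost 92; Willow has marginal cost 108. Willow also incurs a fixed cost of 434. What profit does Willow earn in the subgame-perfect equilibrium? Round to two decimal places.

The follower Willow best-responds to any q_A: π_W = (345 - 3Q)q_W - 108q_W.
Setting the follower's marginal profit to zero, 237 - 3q_A - 6q_W = 0, i.e. q_W = (237 - 3q_A)/6.
Apex substitutes q_W(q_A) into its own profit: π_A = q_A(345 - 3q_A - (237 - 3q_A)/2) - 92q_A = (453/2 - (3/2)q_A)q_A - 92q_A.
Leader FOC: 269/2 - 3q_A = 0, so q_A = 269/6.
Then q_W = (237 - 3·(269/6))/6 = 205/12.
Price P = 345 - 3·(743/12) = 637/4.
Willow's profit: (637/4 - 108)·(205/12) - 434 = 441.5208.

441.52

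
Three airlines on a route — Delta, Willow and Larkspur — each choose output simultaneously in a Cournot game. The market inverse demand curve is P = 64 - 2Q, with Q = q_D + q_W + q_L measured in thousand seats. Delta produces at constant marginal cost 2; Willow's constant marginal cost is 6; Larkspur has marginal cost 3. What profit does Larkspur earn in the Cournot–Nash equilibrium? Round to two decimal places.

124.03

Delta's profit: π_D = (64 - 2Q)q_D - (2q_D). Setting ∂π_D/∂q_D = 0: 62 - 4q_D - 2(q_W + q_L) = 0.
Willow's first-order condition: 58 - 4q_W - 2(q_D + q_L) = 0.
Larkspur's first-order condition: 61 - 4q_L - 2(q_D + q_W) = 0.
Adding the 3 first-order conditions: 181 − 8Q = 0, so Q = 181/8.
Back-substituting: q_D = (62 − 181/4)/2 = 67/8, q_W = (58 − 181/4)/2 = 51/8, q_L = (61 − 181/4)/2 = 63/8.
Price P = 64 - 2·(181/8) = 75/4.
Larkspur's profit: (75/4 - 3)·(63/8) = 124.0313.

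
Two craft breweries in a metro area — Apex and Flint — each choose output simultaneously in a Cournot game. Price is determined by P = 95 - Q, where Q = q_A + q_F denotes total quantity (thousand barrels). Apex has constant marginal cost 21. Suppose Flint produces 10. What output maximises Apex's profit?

With the rival's output fixed at 10, Apex's profit is π_A = (95 - 10 - q_A)q_A - (21q_A) = (85 - q_A)q_A - (21q_A).
∂π_A/∂q_A = 64 - 2q_A = 0, so q_A = 32.

32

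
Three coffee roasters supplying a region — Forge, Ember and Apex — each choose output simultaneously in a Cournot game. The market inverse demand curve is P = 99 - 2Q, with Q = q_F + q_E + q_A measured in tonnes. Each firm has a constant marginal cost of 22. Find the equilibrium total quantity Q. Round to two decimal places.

28.88

Each firm earns π_i = (99 - 2Q)q_i - 22q_i.
First-order condition (treating rivals' output as given): 77 - 4q_i - 2·Σ_{j≠i} q_j = 0.
By symmetry each firm produces the same amount; substituting Σ_{j≠i} q_j = 2q_i yields q_i = 77/8.
Total output Q = 77/8 + 77/8 + 77/8 = 231/8.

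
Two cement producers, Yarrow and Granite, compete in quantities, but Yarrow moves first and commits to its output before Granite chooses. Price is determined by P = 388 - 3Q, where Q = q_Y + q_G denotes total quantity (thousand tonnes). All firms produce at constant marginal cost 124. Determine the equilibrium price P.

The follower Granite best-responds to any q_Y: π_G = (388 - 3Q)q_G - 124q_G.
Follower FOC: 264 - 3q_Y - 6q_G = 0, so q_G(q_Y) = (264 - 3q_Y)/6.
The leader anticipates this reaction. Substituting into P = 388 - 3Q gives P = 256 - (3/2)q_Y, so π_Y = (256 - (3/2)q_Y)q_Y - 124q_Y.
Leader FOC: 132 - 3q_Y = 0, so q_Y = 44.
Then q_G = (264 - 3·44)/6 = 22.
Total output Q = 66, so price P = 388 - 3·66 = 190.

190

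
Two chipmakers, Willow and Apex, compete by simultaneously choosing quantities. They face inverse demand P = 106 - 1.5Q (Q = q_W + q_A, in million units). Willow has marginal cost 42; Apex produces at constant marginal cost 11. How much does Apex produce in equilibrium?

Willow's profit: π_W = (106 - 1.5Q)q_W - (42q_W). Setting ∂π_W/∂q_W = 0: 64 - 3q_W - (3/2)(q_A) = 0.
Apex's profit: π_A = (106 - 1.5Q)q_A - (11q_A). Setting ∂π_A/∂q_A = 0: 95 - 3q_A - (3/2)(q_W) = 0.
Best responses: q_W = (64 - (3/2)q_A)/3, q_A = (95 - (3/2)q_W)/3.
Substituting one into the other gives q_W = 22/3 and q_A = 28.

28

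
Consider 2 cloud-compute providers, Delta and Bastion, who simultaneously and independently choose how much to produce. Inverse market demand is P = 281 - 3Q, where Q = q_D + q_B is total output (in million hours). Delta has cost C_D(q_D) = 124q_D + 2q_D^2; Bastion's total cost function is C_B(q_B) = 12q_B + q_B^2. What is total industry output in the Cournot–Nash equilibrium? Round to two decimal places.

Delta's profit: π_D = (281 - 3Q)q_D - (124q_D + 2q_D²). Setting ∂π_D/∂q_D = 0: 157 - 10q_D - 3(q_B) = 0.
Bastion's first-order condition: 269 - 8q_B - 3(q_D) = 0.
So q_D = (157 - 3q_B)/10 and q_B = (269 - 3q_D)/8.
Solving the pair: q_D = 449/71, q_B = 31.2535.
Total output Q = 449/71 + 31.2535 = 37.5775.

37.58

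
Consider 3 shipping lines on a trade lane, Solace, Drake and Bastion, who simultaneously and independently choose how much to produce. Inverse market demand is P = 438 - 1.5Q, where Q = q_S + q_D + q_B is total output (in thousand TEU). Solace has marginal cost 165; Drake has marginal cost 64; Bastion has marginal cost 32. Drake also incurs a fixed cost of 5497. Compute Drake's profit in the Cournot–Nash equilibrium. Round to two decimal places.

Solace's profit: π_S = (438 - 1.5Q)q_S - (165q_S). Setting ∂π_S/∂q_S = 0: 273 - 3q_S - (3/2)(q_D + q_B) = 0.
Drake's profit: π_D = (438 - 1.5Q)q_D - (64q_D). Setting ∂π_D/∂q_D = 0: 374 - 3q_D - (3/2)(q_S + q_B) = 0.
Bastion's first-order condition: 406 - 3q_B - (3/2)(q_S + q_D) = 0.
Summing all 3 equations gives 1053 − 6Q = 0, hence Q = 351/2.
Back-substituting: q_S = (273 − 1053/4)/(3/2) = 13/2, q_D = (374 − 1053/4)/(3/2) = 443/6, q_B = (406 − 1053/4)/(3/2) = 571/6.
Price P = 438 - (3/2)·(351/2) = 699/4.
Drake's profit: (699/4 - 64)·(443/6) - 5497 = 2680.0417.

2680.04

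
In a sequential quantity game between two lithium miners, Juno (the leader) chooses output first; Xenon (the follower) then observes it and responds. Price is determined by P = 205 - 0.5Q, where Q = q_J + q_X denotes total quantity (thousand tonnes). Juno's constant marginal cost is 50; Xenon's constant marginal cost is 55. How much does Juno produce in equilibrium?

Solve by backward induction. Given q_J, the follower Xenon maximises π_X = (205 - (1/2)q_J - (1/2)q_X)q_X - 55q_X.
∂π_X/∂q_X = 150 - (1/2)q_J - q_X = 0 gives the reaction function q_X = (150 - (1/2)q_J).
The leader anticipates this reaction. Substituting into P = 205 - 0.5Q gives P = 130 - (1/4)q_J, so π_J = (130 - (1/4)q_J)q_J - 50q_J.
Leader FOC: 80 - (1/2)q_J = 0, so q_J = 160.
Then q_X = (150 - (1/2)·160) = 70.

160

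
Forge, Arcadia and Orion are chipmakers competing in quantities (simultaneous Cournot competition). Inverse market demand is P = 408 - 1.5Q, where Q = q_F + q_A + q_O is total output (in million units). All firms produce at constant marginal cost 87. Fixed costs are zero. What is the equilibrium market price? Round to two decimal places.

A representative firm's profit is π_i = q_i(408 - 1.5Q) - 87q_i.
Setting ∂π_i/∂q_i = 0 with rivals' quantities fixed: 321 - 3q_i - (3/2)·Σ_{j≠i} q_j = 0.
With identical firms every q_j equals q_i, so Σ_{j≠i} q_j = 2q_i and 321 = 6q_i, giving q_i = 107/2.
Total output Q = 321/2, so price P = 408 - (3/2)·(321/2) = 669/4.

167.25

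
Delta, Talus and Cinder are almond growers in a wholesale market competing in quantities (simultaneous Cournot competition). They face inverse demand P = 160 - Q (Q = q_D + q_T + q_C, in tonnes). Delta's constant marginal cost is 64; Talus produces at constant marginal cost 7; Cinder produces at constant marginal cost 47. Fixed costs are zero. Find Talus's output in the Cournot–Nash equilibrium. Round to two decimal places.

62.50

Delta's profit: π_D = (160 - Q)q_D - (64q_D). Setting ∂π_D/∂q_D = 0: 96 - 2q_D - (q_T + q_C) = 0.
Talus's profit: π_T = (160 - Q)q_T - (7q_T). Setting ∂π_T/∂q_T = 0: 153 - 2q_T - (q_D + q_C) = 0.
Cinder's first-order condition: 113 - 2q_C - (q_D + q_T) = 0.
Adding the 3 first-order conditions: 362 − 4Q = 0, so Q = 181/2.
Back-substituting: q_D = (96 − 181/2) = 11/2, q_T = (153 − 181/2) = 125/2, q_C = (113 − 181/2) = 45/2.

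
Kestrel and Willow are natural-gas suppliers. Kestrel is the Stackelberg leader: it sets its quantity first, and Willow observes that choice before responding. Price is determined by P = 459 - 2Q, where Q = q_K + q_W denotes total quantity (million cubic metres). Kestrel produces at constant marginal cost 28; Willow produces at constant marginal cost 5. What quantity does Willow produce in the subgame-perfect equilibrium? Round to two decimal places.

62.50

Solve by backward induction. Given q_K, the follower Willow maximises π_W = (459 - 2q_K - 2q_W)q_W - 5q_W.
Follower FOC: 454 - 2q_K - 4q_W = 0, so q_W(q_K) = (454 - 2q_K)/4.
The leader anticipates this reaction. Substituting into P = 459 - 2Q gives P = 232 - q_K, so π_K = (232 - q_K)q_K - 28q_K.
Maximising: ∂π_K/∂q_K = 204 - 2q_K = 0, giving q_K = 102.
Then q_W = (454 - 2·102)/4 = 125/2.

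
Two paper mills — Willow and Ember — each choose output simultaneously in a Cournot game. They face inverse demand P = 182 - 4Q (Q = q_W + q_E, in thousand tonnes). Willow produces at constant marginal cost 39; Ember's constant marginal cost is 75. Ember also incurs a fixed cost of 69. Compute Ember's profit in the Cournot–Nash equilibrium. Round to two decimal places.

71.03

Willow's profit: π_W = (182 - 4Q)q_W - (39q_W). Setting ∂π_W/∂q_W = 0: 143 - 8q_W - 4(q_E) = 0.
Ember's profit: π_E = (182 - 4Q)q_E - (75q_E). Setting ∂π_E/∂q_E = 0: 107 - 8q_E - 4(q_W) = 0.
Rearranging gives the reaction functions q_W = (143 - 4q_E)/8 and q_E = (107 - 4q_W)/8.
Solving the pair: q_W = 179/12, q_E = 71/12.
Price P = 182 - 4·(125/6) = 296/3.
Ember's profit: (296/3 - 75)·(71/12) - 69 = 71.0278.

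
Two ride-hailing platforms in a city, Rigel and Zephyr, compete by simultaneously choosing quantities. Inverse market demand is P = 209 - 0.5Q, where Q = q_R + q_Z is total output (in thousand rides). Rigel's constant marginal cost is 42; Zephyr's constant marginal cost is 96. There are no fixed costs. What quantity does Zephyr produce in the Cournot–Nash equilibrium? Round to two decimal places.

39.33

Rigel's profit: π_R = (209 - 0.5Q)q_R - (42q_R). Setting ∂π_R/∂q_R = 0: 167 - q_R - (1/2)(q_Z) = 0.
Zephyr's first-order condition: 113 - q_Z - (1/2)(q_R) = 0.
Best responses: q_R = (167 - (1/2)q_Z), q_Z = (113 - (1/2)q_R).
Substituting one into the other gives q_R = 442/3 and q_Z = 118/3.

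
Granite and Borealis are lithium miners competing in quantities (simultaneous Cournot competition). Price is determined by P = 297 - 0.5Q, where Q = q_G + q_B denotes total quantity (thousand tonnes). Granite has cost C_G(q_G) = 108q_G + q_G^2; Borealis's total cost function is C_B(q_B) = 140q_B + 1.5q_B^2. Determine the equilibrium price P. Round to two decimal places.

Granite's profit: π_G = (297 - 0.5Q)q_G - (108q_G + q_G²). Setting ∂π_G/∂q_G = 0: 189 - 3q_G - (1/2)(q_B) = 0.
Borealis's profit: π_B = (297 - 0.5Q)q_B - (140q_B + (3/2)q_B²). Setting ∂π_B/∂q_B = 0: 157 - 4q_B - (1/2)(q_G) = 0.
So q_G = (189 - (1/2)q_B)/3 and q_B = (157 - (1/2)q_G)/4.
Solving the pair: q_G = 57.6596, q_B = 1506/47.
Total output Q = 89.7021, so price P = 297 - (1/2)·89.7021 = 252.1489.

252.15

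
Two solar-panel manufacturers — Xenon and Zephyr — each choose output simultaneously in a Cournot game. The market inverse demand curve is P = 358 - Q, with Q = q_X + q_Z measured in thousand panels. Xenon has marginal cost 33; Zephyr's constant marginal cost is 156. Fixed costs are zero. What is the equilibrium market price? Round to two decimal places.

182.33

Xenon's profit: π_X = (358 - Q)q_X - (33q_X). Setting ∂π_X/∂q_X = 0: 325 - 2q_X - (q_Z) = 0.
Zephyr's first-order condition: 202 - 2q_Z - (q_X) = 0.
Rearranging gives the reaction functions q_X = (325 - q_Z)/2 and q_Z = (202 - q_X)/2.
Substituting one into the other gives q_X = 448/3 and q_Z = 79/3.
Total output Q = 527/3, so price P = 358 - 527/3 = 547/3.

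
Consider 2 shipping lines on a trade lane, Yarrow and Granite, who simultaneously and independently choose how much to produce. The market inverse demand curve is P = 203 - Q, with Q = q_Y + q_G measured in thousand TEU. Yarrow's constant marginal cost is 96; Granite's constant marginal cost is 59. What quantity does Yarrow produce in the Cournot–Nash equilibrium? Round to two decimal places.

23.33

Yarrow's profit: π_Y = (203 - Q)q_Y - (96q_Y). Setting ∂π_Y/∂q_Y = 0: 107 - 2q_Y - (q_G) = 0.
Granite's profit: π_G = (203 - Q)q_G - (59q_G). Setting ∂π_G/∂q_G = 0: 144 - 2q_G - (q_Y) = 0.
Rearranging gives the reaction functions q_Y = (107 - q_G)/2 and q_G = (144 - q_Y)/2.
Solving the pair: q_Y = 70/3, q_G = 181/3.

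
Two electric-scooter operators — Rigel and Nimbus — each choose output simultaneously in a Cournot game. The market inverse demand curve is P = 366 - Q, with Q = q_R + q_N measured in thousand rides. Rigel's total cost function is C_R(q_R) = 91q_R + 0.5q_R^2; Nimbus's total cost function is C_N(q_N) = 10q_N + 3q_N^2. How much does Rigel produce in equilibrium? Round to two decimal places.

Rigel's profit: π_R = (366 - Q)q_R - (91q_R + (1/2)q_R²). Setting ∂π_R/∂q_R = 0: 275 - 3q_R - (q_N) = 0.
Nimbus's profit: π_N = (366 - Q)q_N - (10q_N + 3q_N²). Setting ∂π_N/∂q_N = 0: 356 - 8q_N - (q_R) = 0.
So q_R = (275 - q_N)/3 and q_N = (356 - q_R)/8.
Substituting one into the other gives q_R = 1844/23 and q_N = 793/23.

80.17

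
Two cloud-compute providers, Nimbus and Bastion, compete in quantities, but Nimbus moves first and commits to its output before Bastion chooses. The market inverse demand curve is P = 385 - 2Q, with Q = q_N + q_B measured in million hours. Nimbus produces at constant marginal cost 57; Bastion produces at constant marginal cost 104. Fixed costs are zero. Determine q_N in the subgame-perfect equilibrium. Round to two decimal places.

93.75

Solve by backward induction. Given q_N, the follower Bastion maximises π_B = (385 - 2q_N - 2q_B)q_B - 104q_B.
Setting the follower's marginal profit to zero, 281 - 2q_N - 4q_B = 0, i.e. q_B = (281 - 2q_N)/4.
The leader anticipates this reaction. Substituting into P = 385 - 2Q gives P = 489/2 - q_N, so π_N = (489/2 - q_N)q_N - 57q_N.
Maximising: ∂π_N/∂q_N = 375/2 - 2q_N = 0, giving q_N = 375/4.
Then q_B = (281 - 2·(375/4))/4 = 187/8.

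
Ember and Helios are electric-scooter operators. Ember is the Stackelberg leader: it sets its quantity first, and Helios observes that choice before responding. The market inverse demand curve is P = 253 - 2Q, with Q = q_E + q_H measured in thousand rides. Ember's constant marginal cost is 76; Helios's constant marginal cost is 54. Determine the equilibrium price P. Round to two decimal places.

Solve by backward induction. Given q_E, the follower Helios maximises π_H = (253 - 2q_E - 2q_H)q_H - 54q_H.
∂π_H/∂q_H = 199 - 2q_E - 4q_H = 0 gives the reaction function q_H = (199 - 2q_E)/4.
The leader anticipates this reaction. Substituting into P = 253 - 2Q gives P = 307/2 - q_E, so π_E = (307/2 - q_E)q_E - 76q_E.
Maximising: ∂π_E/∂q_E = 155/2 - 2q_E = 0, giving q_E = 155/4.
Then q_H = (199 - 2·(155/4))/4 = 243/8.
Total output Q = 553/8, so price P = 253 - 2·(553/8) = 459/4.

114.75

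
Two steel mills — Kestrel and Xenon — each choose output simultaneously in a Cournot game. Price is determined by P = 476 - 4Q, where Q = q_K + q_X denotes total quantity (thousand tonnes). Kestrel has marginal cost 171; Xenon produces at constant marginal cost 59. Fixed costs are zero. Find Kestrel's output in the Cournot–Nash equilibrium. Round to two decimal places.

Kestrel's profit: π_K = (476 - 4Q)q_K - (171q_K). Setting ∂π_K/∂q_K = 0: 305 - 8q_K - 4(q_X) = 0.
Xenon's profit: π_X = (476 - 4Q)q_X - (59q_X). Setting ∂π_X/∂q_X = 0: 417 - 8q_X - 4(q_K) = 0.
Rearranging gives the reaction functions q_K = (305 - 4q_X)/8 and q_X = (417 - 4q_K)/8.
Substituting one into the other gives q_K = 193/12 and q_X = 529/12.

16.08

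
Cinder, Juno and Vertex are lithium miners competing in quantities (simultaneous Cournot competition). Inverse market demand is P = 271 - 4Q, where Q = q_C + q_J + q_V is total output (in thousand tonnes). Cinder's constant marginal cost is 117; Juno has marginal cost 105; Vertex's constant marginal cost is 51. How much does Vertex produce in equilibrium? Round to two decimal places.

21.25

Cinder's profit: π_C = (271 - 4Q)q_C - (117q_C). Setting ∂π_C/∂q_C = 0: 154 - 8q_C - 4(q_J + q_V) = 0.
Juno's profit: π_J = (271 - 4Q)q_J - (105q_J). Setting ∂π_J/∂q_J = 0: 166 - 8q_J - 4(q_C + q_V) = 0.
Vertex's first-order condition: 220 - 8q_V - 4(q_C + q_J) = 0.
Adding the 3 first-order conditions: 540 − 16Q = 0, so Q = 135/4.
Back-substituting: q_C = (154 − 135)/4 = 19/4, q_J = (166 − 135)/4 = 31/4, q_V = (220 − 135)/4 = 85/4.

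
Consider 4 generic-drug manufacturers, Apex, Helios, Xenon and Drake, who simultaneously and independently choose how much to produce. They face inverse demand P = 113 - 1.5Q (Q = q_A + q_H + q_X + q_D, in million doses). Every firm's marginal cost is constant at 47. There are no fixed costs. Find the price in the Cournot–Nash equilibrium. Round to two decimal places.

A representative firm's profit is π_i = q_i(113 - 1.5Q) - 47q_i.
Setting ∂π_i/∂q_i = 0 with rivals' quantities fixed: 66 - 3q_i - (3/2)·Σ_{j≠i} q_j = 0.
With identical firms every q_j equals q_i, so Σ_{j≠i} q_j = 3q_i and 66 = (15/2)q_i, giving q_i = 44/5.
Total output Q = 176/5, so price P = 113 - (3/2)·(176/5) = 301/5.

60.20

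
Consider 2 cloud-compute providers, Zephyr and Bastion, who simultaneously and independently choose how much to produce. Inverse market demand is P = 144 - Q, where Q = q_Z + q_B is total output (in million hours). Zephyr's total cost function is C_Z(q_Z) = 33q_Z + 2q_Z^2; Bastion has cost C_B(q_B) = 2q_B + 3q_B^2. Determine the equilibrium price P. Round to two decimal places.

112.36

Zephyr's profit: π_Z = (144 - Q)q_Z - (33q_Z + 2q_Z²). Setting ∂π_Z/∂q_Z = 0: 111 - 6q_Z - (q_B) = 0.
Bastion's first-order condition: 142 - 8q_B - (q_Z) = 0.
Rearranging gives the reaction functions q_Z = (111 - q_B)/6 and q_B = (142 - q_Z)/8.
Substituting one into the other gives q_Z = 746/47 and q_B = 741/47.
Total output Q = 1487/47, so price P = 144 - 1487/47 = 112.3617.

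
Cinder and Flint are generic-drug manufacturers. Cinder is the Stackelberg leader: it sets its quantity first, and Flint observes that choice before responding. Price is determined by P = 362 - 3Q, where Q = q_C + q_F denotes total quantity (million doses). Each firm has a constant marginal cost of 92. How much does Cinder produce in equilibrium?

The follower Flint best-responds to any q_C: π_F = (362 - 3Q)q_F - 92q_F.
∂π_F/∂q_F = 270 - 3q_C - 6q_F = 0 gives the reaction function q_F = (270 - 3q_C)/6.
Cinder substitutes q_F(q_C) into its own profit: π_C = q_C(362 - 3q_C - (270 - 3q_C)/2) - 92q_C = (227 - (3/2)q_C)q_C - 92q_C.
The leader's first-order condition 135 - 3q_C = 0 yields q_C = 45.
Then q_F = (270 - 3·45)/6 = 45/2.

45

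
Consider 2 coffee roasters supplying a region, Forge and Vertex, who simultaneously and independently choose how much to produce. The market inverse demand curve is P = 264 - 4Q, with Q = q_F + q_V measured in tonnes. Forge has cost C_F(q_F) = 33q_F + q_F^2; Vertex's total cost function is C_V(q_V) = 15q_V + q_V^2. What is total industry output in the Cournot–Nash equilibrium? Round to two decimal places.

Forge's profit: π_F = (264 - 4Q)q_F - (33q_F + q_F²). Setting ∂π_F/∂q_F = 0: 231 - 10q_F - 4(q_V) = 0.
Vertex's first-order condition: 249 - 10q_V - 4(q_F) = 0.
Best responses: q_F = (231 - 4q_V)/10, q_V = (249 - 4q_F)/10.
Substituting one into the other gives q_F = 219/14 and q_V = 261/14.
Total output Q = 219/14 + 261/14 = 240/7.

34.29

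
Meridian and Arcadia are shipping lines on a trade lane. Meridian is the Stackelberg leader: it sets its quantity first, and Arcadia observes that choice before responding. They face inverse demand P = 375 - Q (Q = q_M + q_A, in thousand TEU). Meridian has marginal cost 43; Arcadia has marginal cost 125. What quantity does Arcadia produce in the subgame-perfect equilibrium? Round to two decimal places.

Solve by backward induction. Given q_M, the follower Arcadia maximises π_A = (375 - q_M - q_A)q_A - 125q_A.
Setting the follower's marginal profit to zero, 250 - q_M - 2q_A = 0, i.e. q_A = (250 - q_M)/2.
The leader anticipates this reaction. Substituting into P = 375 - Q gives P = 250 - (1/2)q_M, so π_M = (250 - (1/2)q_M)q_M - 43q_M.
Leader FOC: 207 - q_M = 0, so q_M = 207.
Then q_A = (250 - 207)/2 = 43/2.

21.50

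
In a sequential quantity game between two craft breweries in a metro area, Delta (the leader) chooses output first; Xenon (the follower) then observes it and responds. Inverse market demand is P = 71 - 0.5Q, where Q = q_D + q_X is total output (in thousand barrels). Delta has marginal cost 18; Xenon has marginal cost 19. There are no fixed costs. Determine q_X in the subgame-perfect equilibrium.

Solve by backward induction. Given q_D, the follower Xenon maximises π_X = (71 - (1/2)q_D - (1/2)q_X)q_X - 19q_X.
Follower FOC: 52 - (1/2)q_D - q_X = 0, so q_X(q_D) = (52 - (1/2)q_D).
Delta substitutes q_X(q_D) into its own profit: π_D = q_D(71 - (1/2)q_D - (52 - (1/2)q_D)/2) - 18q_D = (45 - (1/4)q_D)q_D - 18q_D.
Maximising: ∂π_D/∂q_D = 27 - (1/2)q_D = 0, giving q_D = 54.
Then q_X = (52 - (1/2)·54) = 25.

25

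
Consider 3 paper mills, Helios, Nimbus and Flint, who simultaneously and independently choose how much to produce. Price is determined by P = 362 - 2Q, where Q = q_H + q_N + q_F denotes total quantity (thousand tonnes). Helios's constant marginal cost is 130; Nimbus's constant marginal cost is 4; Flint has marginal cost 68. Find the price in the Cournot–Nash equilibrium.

141

Helios's profit: π_H = (362 - 2Q)q_H - (130q_H). Setting ∂π_H/∂q_H = 0: 232 - 4q_H - 2(q_N + q_F) = 0.
Nimbus's first-order condition: 358 - 4q_N - 2(q_H + q_F) = 0.
Flint's profit: π_F = (362 - 2Q)q_F - (68q_F). Setting ∂π_F/∂q_F = 0: 294 - 4q_F - 2(q_H + q_N) = 0.
Adding the 3 first-order conditions: 884 − 8Q = 0, so Q = 221/2.
Back-substituting: q_H = (232 − 221)/2 = 11/2, q_N = (358 − 221)/2 = 137/2, q_F = (294 − 221)/2 = 73/2.
Total output Q = 221/2, so price P = 362 - 2·(221/2) = 141.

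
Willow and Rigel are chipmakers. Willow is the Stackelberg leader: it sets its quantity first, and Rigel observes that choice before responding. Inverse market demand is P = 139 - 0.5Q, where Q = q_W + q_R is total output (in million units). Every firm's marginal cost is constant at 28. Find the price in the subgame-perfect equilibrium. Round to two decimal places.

55.75

Solve by backward induction. Given q_W, the follower Rigel maximises π_R = (139 - (1/2)q_W - (1/2)q_R)q_R - 28q_R.
∂π_R/∂q_R = 111 - (1/2)q_W - q_R = 0 gives the reaction function q_R = (111 - (1/2)q_W).
The leader anticipates this reaction. Substituting into P = 139 - 0.5Q gives P = 167/2 - (1/4)q_W, so π_W = (167/2 - (1/4)q_W)q_W - 28q_W.
Maximising: ∂π_W/∂q_W = 111/2 - (1/2)q_W = 0, giving q_W = 111.
Then q_R = (111 - (1/2)·111) = 111/2.
Total output Q = 333/2, so price P = 139 - (1/2)·(333/2) = 223/4.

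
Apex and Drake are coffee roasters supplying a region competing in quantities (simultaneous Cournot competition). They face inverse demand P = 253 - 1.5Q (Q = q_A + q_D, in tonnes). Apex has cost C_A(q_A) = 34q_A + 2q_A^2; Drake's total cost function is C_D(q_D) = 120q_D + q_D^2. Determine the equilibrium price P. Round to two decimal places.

184.39

Apex's profit: π_A = (253 - 1.5Q)q_A - (34q_A + 2q_A²). Setting ∂π_A/∂q_A = 0: 219 - 7q_A - (3/2)(q_D) = 0.
Drake's profit: π_D = (253 - 1.5Q)q_D - (120q_D + q_D²). Setting ∂π_D/∂q_D = 0: 133 - 5q_D - (3/2)(q_A) = 0.
So q_A = (219 - (3/2)q_D)/7 and q_D = (133 - (3/2)q_A)/5.
Substituting one into the other gives q_A = 27.3435 and q_D = 18.3969.
Total output Q = 45.7405, so price P = 253 - (3/2)·45.7405 = 184.3893.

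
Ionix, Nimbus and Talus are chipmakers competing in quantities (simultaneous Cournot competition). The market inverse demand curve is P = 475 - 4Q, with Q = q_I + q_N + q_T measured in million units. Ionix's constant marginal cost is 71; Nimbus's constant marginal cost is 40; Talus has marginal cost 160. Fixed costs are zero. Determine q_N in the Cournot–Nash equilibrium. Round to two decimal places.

Ionix's profit: π_I = (475 - 4Q)q_I - (71q_I). Setting ∂π_I/∂q_I = 0: 404 - 8q_I - 4(q_N + q_T) = 0.
Nimbus's profit: π_N = (475 - 4Q)q_N - (40q_N). Setting ∂π_N/∂q_N = 0: 435 - 8q_N - 4(q_I + q_T) = 0.
Talus's profit: π_T = (475 - 4Q)q_T - (160q_T). Setting ∂π_T/∂q_T = 0: 315 - 8q_T - 4(q_I + q_N) = 0.
Adding the 3 first-order conditions: 1154 − 16Q = 0, so Q = 577/8.
Back-substituting: q_I = (404 − 577/2)/4 = 231/8, q_N = (435 − 577/2)/4 = 293/8, q_T = (315 − 577/2)/4 = 53/8.

36.63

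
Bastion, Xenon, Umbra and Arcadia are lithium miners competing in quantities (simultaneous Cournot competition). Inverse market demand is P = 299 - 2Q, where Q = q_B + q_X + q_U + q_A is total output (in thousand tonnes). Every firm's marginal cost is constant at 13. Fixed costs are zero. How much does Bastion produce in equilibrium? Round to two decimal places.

Each firm earns π_i = (299 - 2Q)q_i - 13q_i.
Setting ∂π_i/∂q_i = 0 with rivals' quantities fixed: 286 - 4q_i - 2·Σ_{j≠i} q_j = 0.
By symmetry each firm produces the same amount; substituting Σ_{j≠i} q_j = 3q_i yields q_i = 286/10 = 143/5.

28.60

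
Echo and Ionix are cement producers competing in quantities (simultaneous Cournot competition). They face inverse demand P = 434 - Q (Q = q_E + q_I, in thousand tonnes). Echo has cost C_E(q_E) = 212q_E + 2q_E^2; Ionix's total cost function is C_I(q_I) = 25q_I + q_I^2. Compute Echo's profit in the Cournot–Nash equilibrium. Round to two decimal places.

1301.18

Echo's profit: π_E = (434 - Q)q_E - (212q_E + 2q_E²). Setting ∂π_E/∂q_E = 0: 222 - 6q_E - (q_I) = 0.
Ionix's profit: π_I = (434 - Q)q_I - (25q_I + q_I²). Setting ∂π_I/∂q_I = 0: 409 - 4q_I - (q_E) = 0.
Rearranging gives the reaction functions q_E = (222 - q_I)/6 and q_I = (409 - q_E)/4.
Solving the pair: q_E = 479/23, q_I = 97.0435.
Price P = 434 - 117.8696 = 316.1304.
Echo's profit: 316.1304·(479/23) - 212·(479/23) - 2(479/23)² = 1301.1777.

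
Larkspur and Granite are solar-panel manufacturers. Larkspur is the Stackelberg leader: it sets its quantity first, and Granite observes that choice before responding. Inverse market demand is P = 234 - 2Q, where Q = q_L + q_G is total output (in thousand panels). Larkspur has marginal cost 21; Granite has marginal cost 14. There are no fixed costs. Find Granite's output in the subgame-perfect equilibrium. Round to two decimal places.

29.25

Solve by backward induction. Given q_L, the follower Granite maximises π_G = (234 - 2q_L - 2q_G)q_G - 14q_G.
Follower FOC: 220 - 2q_L - 4q_G = 0, so q_G(q_L) = (220 - 2q_L)/4.
Larkspur substitutes q_G(q_L) into its own profit: π_L = q_L(234 - 2q_L - (220 - 2q_L)/2) - 21q_L = (124 - q_L)q_L - 21q_L.
Maximising: ∂π_L/∂q_L = 103 - 2q_L = 0, giving q_L = 103/2.
Then q_G = (220 - 2·(103/2))/4 = 117/4.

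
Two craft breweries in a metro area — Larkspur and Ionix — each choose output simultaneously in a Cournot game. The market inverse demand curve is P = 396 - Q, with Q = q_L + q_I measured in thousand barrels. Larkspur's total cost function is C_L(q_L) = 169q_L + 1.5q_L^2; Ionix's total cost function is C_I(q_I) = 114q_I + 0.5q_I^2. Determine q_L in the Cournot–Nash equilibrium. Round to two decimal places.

28.50

Larkspur's profit: π_L = (396 - Q)q_L - (169q_L + (3/2)q_L²). Setting ∂π_L/∂q_L = 0: 227 - 5q_L - (q_I) = 0.
Ionix's first-order condition: 282 - 3q_I - (q_L) = 0.
Rearranging gives the reaction functions q_L = (227 - q_I)/5 and q_I = (282 - q_L)/3.
Substituting one into the other gives q_L = 57/2 and q_I = 169/2.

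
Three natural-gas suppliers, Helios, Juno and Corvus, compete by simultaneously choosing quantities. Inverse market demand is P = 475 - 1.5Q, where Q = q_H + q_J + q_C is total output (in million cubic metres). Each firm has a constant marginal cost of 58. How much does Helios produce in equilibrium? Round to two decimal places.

69.50

Each firm earns π_i = (475 - 1.5Q)q_i - 58q_i.
First-order condition (treating rivals' output as given): 417 - 3q_i - (3/2)·Σ_{j≠i} q_j = 0.
By symmetry each firm produces the same amount; substituting Σ_{j≠i} q_j = 2q_i yields q_i = 417/6 = 139/2.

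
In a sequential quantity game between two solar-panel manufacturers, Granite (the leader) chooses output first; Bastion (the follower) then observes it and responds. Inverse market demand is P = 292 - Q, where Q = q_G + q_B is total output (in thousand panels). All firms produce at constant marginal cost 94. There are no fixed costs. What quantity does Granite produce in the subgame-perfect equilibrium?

Solve by backward induction. Given q_G, the follower Bastion maximises π_B = (292 - q_G - q_B)q_B - 94q_B.
Follower FOC: 198 - q_G - 2q_B = 0, so q_B(q_G) = (198 - q_G)/2.
The leader anticipates this reaction. Substituting into P = 292 - Q gives P = 193 - (1/2)q_G, so π_G = (193 - (1/2)q_G)q_G - 94q_G.
Leader FOC: 99 - q_G = 0, so q_G = 99.
Then q_B = (198 - 99)/2 = 99/2.

99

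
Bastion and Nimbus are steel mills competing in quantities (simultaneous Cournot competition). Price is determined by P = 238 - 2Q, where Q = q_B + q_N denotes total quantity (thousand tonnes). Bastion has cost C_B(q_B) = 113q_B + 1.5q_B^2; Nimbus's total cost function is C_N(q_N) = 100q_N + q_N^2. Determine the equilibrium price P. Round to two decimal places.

Bastion's profit: π_B = (238 - 2Q)q_B - (113q_B + (3/2)q_B²). Setting ∂π_B/∂q_B = 0: 125 - 7q_B - 2(q_N) = 0.
Nimbus's first-order condition: 138 - 6q_N - 2(q_B) = 0.
Best responses: q_B = (125 - 2q_N)/7, q_N = (138 - 2q_B)/6.
Solving the pair: q_B = 237/19, q_N = 358/19.
Total output Q = 595/19, so price P = 238 - 2·(595/19) = 175.3684.

175.37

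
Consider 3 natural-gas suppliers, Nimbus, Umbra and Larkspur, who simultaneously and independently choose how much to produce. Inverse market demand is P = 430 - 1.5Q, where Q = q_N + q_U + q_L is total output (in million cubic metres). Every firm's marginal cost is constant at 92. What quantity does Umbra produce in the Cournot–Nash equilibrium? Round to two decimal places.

A representative firm's profit is π_i = q_i(430 - 1.5Q) - 92q_i.
First-order condition (treating rivals' output as given): 338 - 3q_i - (3/2)·Σ_{j≠i} q_j = 0.
With identical firms every q_j equals q_i, so Σ_{j≠i} q_j = 2q_i and 338 = 6q_i, giving q_i = 169/3.

56.33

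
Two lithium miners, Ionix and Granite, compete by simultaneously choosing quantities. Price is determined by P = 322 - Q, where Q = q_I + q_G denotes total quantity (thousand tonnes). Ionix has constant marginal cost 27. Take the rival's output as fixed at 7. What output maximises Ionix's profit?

With the rival's output fixed at 7, Ionix's profit is π_I = (322 - 7 - q_I)q_I - (27q_I) = (315 - q_I)q_I - (27q_I).
∂π_I/∂q_I = 288 - 2q_I = 0, so q_I = 144.

144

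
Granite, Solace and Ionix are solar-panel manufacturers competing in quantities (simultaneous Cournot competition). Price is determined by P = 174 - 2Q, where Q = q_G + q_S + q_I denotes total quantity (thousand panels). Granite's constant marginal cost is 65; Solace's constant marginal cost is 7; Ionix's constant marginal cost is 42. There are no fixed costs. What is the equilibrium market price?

72

Granite's profit: π_G = (174 - 2Q)q_G - (65q_G). Setting ∂π_G/∂q_G = 0: 109 - 4q_G - 2(q_S + q_I) = 0.
Solace's first-order condition: 167 - 4q_S - 2(q_G + q_I) = 0.
Ionix's profit: π_I = (174 - 2Q)q_I - (42q_I). Setting ∂π_I/∂q_I = 0: 132 - 4q_I - 2(q_G + q_S) = 0.
Adding the 3 conditions: 408 − 4Q − 4Q = 0, i.e. Q = 51.
Back-substituting: q_G = (109 − 102)/2 = 7/2, q_S = (167 − 102)/2 = 65/2, q_I = (132 − 102)/2 = 15.
Total output Q = 51, so price P = 174 - 2·51 = 72.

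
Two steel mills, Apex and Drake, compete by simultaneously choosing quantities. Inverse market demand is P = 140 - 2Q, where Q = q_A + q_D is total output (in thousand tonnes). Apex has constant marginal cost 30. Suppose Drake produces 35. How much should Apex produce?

10

With the rival's output fixed at 35, Apex's profit is π_A = (140 - 2·35 - 2q_A)q_A - (30q_A) = (70 - 2q_A)q_A - (30q_A).
∂π_A/∂q_A = 40 - 4q_A = 0, so q_A = 10.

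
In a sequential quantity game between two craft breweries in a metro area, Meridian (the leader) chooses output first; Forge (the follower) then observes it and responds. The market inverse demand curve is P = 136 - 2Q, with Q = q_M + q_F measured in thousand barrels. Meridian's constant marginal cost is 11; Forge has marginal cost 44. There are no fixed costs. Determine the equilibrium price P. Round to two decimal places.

50.50

The follower Forge best-responds to any q_M: π_F = (136 - 2Q)q_F - 44q_F.
Follower FOC: 92 - 2q_M - 4q_F = 0, so q_F(q_M) = (92 - 2q_M)/4.
The leader anticipates this reaction. Substituting into P = 136 - 2Q gives P = 90 - q_M, so π_M = (90 - q_M)q_M - 11q_M.
Maximising: ∂π_M/∂q_M = 79 - 2q_M = 0, giving q_M = 79/2.
Then q_F = (92 - 2·(79/2))/4 = 13/4.
Total output Q = 171/4, so price P = 136 - 2·(171/4) = 101/2.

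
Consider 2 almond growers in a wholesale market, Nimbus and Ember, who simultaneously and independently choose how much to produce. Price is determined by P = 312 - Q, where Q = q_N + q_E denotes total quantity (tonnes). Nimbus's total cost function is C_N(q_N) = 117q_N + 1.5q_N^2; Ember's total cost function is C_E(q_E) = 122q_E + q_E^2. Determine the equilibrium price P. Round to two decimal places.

241.21

Nimbus's profit: π_N = (312 - Q)q_N - (117q_N + (3/2)q_N²). Setting ∂π_N/∂q_N = 0: 195 - 5q_N - (q_E) = 0.
Ember's profit: π_E = (312 - Q)q_E - (122q_E + q_E²). Setting ∂π_E/∂q_E = 0: 190 - 4q_E - (q_N) = 0.
Best responses: q_N = (195 - q_E)/5, q_E = (190 - q_N)/4.
Substituting one into the other gives q_N = 590/19 and q_E = 755/19.
Total output Q = 1345/19, so price P = 312 - 1345/19 = 241.2105.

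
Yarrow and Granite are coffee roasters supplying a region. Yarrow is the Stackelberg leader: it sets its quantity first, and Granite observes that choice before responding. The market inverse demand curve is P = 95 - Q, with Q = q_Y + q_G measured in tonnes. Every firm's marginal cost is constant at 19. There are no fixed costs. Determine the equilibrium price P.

38

The follower Granite best-responds to any q_Y: π_G = (95 - Q)q_G - 19q_G.
Setting the follower's marginal profit to zero, 76 - q_Y - 2q_G = 0, i.e. q_G = (76 - q_Y)/2.
Yarrow substitutes q_G(q_Y) into its own profit: π_Y = q_Y(95 - q_Y - (76 - q_Y)/2) - 19q_Y = (57 - (1/2)q_Y)q_Y - 19q_Y.
The leader's first-order condition 38 - q_Y = 0 yields q_Y = 38.
Then q_G = (76 - 38)/2 = 19.
Total output Q = 57, so price P = 95 - 57 = 38.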